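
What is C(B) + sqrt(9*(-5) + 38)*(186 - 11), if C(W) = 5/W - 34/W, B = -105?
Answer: 29/105 + 175*I*sqrt(7) ≈ 0.27619 + 463.01*I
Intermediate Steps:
C(W) = -29/W
C(B) + sqrt(9*(-5) + 38)*(186 - 11) = -29/(-105) + sqrt(9*(-5) + 38)*(186 - 11) = -29*(-1/105) + sqrt(-45 + 38)*175 = 29/105 + sqrt(-7)*175 = 29/105 + (I*sqrt(7))*175 = 29/105 + 175*I*sqrt(7)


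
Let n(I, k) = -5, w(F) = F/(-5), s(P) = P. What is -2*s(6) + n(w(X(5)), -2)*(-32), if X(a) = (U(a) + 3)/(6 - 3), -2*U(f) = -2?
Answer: 148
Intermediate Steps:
U(f) = 1 (U(f) = -½*(-2) = 1)
X(a) = 4/3 (X(a) = (1 + 3)/(6 - 3) = 4/3)
w(F) = -F/5 (w(F) = F*(-⅕) = -F/5)
-2*s(6) + n(w(X(5)), -2)*(-32) = -2*6 - 5*(-32) = -12 + 160 = 148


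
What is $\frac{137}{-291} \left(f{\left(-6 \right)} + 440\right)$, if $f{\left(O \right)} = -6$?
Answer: $- \frac{59458}{291} \approx -204.32$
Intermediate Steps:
$\frac{137}{-291} \left(f{\left(-6 \right)} + 440\right) = \frac{137}{-291} \left(-6 + 440\right) = 137 \left(- \frac{1}{291}\right) 434 = \left(- \frac{137}{291}\right) 434 = - \frac{59458}{291}$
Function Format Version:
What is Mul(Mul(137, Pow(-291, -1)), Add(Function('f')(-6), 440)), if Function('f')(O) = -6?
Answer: Rational(-59458, 291) ≈ -204.32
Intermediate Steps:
Mul(Mul(137, Pow(-291, -1)), Add(Function('f')(-6), 440)) = Mul(Mul(137, Pow(-291, -1)), Add(-6, 440)) = Mul(Mul(137, Rational(-1, 291)), 434) = Mul(Rational(-137, 291), 434) = Rational(-59458, 291)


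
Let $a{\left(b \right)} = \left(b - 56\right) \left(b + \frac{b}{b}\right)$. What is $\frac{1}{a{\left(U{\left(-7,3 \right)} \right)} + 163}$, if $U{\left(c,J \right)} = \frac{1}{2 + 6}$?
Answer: $\frac{64}{6409} \approx 0.009986$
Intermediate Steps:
$U{\left(c,J \right)} = \frac{1}{8}$
$a{\left(b \right)} = \left(1 + b\right) \left(-56 + b\right)$ ($a{\left(b \right)} = \left(-56 + b\right) \left(b + 1\right) = \left(-56 + b\right) \left(1 + b\right) = \left(1 + b\right) \left(-56 + b\right)$)
$\frac{1}{a{\left(U{\left(-7,3 \right)} \right)} + 163} = \frac{1}{\left(-56 + \left(\frac{1}{8}\right)^{2} - \frac{55}{8}\right) + 163} = \frac{1}{\left(-56 + \frac{1}{64} - \frac{55}{8}\right) + 163} = \frac{1}{- \frac{4023}{64} + 163} = \frac{1}{\frac{6409}{64}} = \frac{64}{6409}$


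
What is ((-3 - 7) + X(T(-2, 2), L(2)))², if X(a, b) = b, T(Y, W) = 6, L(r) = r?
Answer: 64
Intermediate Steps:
((-3 - 7) + X(T(-2, 2), L(2)))² = ((-3 - 7) + 2)² = (-10 + 2)² = (-8)² = 64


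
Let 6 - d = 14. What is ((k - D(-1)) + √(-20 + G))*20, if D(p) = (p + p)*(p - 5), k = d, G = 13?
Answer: -400 + 20*I*√7 ≈ -400.0 + 52.915*I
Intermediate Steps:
d = -8 (d = 6 - 1*14 = 6 - 14 = -8)
k = -8
D(p) = 2*p*(-5 + p) (D(p) = (2*p)*(-5 + p) = 2*p*(-5 + p))
((k - D(-1)) + √(-20 + G))*20 = ((-8 - 2*(-1)*(-5 - 1)) + √(-20 + 13))*20 = ((-8 - 2*(-1)*(-6)) + √(-7))*20 = ((-8 - 1*12) + I*√7)*20 = ((-8 - 12) + I*√7)*20 = (-20 + I*√7)*20 = -400 + 20*I*√7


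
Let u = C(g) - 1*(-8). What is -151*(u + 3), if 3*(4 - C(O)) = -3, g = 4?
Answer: -2416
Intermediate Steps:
C(O) = 5 (C(O) = 4 - 1/3*(-3) = 4 + 1 = 5)
u = 13 (u = 5 - 1*(-8) = 5 + 8 = 13)
-151*(u + 3) = -151*(13 + 3) = -151*16 = -2416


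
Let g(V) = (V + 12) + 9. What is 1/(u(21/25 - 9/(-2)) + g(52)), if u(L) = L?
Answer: 50/3917 ≈ 0.012765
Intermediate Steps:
g(V) = 21 + V (g(V) = (12 + V) + 9 = 21 + V)
1/(u(21/25 - 9/(-2)) + g(52)) = 1/((21/25 - 9/(-2)) + (21 + 52)) = 1/((21*(1/25) - 9*(-½)) + 73) = 1/((21/25 + 9/2) + 73) = 1/(267/50 + 73) = 1/(3917/50) = 50/3917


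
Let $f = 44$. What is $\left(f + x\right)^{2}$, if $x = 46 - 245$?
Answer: $24025$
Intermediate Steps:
$x = -199$
$\left(f + x\right)^{2} = \left(44 - 199\right)^{2} = \left(-155\right)^{2} = 24025$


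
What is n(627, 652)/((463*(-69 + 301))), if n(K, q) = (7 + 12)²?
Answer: 361/107416 ≈ 0.0033608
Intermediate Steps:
n(K, q) = 361 (n(K, q) = 19² = 361)
n(627, 652)/((463*(-69 + 301))) = 361/((463*(-69 + 301))) = 361/((463*232)) = 361/107416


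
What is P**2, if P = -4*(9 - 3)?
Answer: 576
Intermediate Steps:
P = -24 (P = -4*6 = -24)
P**2 = (-24)**2 = 576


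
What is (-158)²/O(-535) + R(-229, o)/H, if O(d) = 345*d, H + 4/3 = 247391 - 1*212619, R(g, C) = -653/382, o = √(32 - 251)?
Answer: -995106683801/7354793986800 ≈ -0.13530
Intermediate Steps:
o = I*√219 (o = √(-219) = I*√219 ≈ 14.799*I)
R(g, C) = -653/382 (R(g, C) = -653*1/382 = -653/382)
H = 104312/3 (H = -4/3 + (247391 - 1*212619) = -4/3 + (247391 - 212619) = -4/3 + 34772 = 104312/3 ≈ 34771.)
(-158)²/O(-535) + R(-229, o)/H = (-158)²/((345*(-535))) - 653/(382*104312/3) = 24964/(-184575) - 653/382*3/104312 = 24964*(-1/184575) - 1959/39847184 = -24964/184575 - 1959/39847184 = -995106683801/7354793986800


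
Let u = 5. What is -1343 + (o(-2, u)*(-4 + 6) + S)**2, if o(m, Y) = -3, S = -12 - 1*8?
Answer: -667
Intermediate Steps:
S = -20 (S = -12 - 8 = -20)
-1343 + (o(-2, u)*(-4 + 6) + S)**2 = -1343 + (-3*(-4 + 6) - 20)**2 = -1343 + (-3*2 - 20)**2 = -1343 + (-6 - 20)**2 = -1343 + (-26)**2 = -1343 + 676 = -667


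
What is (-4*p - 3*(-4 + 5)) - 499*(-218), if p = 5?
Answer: 108759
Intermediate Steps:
(-4*p - 3*(-4 + 5)) - 499*(-218) = (-4*5 - 3*(-4 + 5)) - 499*(-218) = (-20 - 3*1) + 108782 = (-20 - 3) + 108782 = -23 + 108782 = 108759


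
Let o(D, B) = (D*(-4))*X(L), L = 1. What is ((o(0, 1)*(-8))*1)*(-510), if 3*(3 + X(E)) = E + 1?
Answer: 0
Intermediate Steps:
X(E) = -8/3 + E/3 (X(E) = -3 + (E + 1)/3 = -3 + (1 + E)/3 = -3 + (⅓ + E/3) = -8/3 + E/3)
o(D, B) = 28*D/3 (o(D, B) = (D*(-4))*(-8/3 + (⅓)*1) = (-4*D)*(-8/3 + ⅓) = -4*D*(-7/3) = 28*D/3)
((o(0, 1)*(-8))*1)*(-510) = ((((28/3)*0)*(-8))*1)*(-510) = ((0*(-8))*1)*(-510) = (0*1)*(-510) = 0*(-510) = 0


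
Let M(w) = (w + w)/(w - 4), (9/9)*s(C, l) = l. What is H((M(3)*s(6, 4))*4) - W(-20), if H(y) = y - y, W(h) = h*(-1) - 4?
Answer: -16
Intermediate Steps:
W(h) = -4 - h (W(h) = -h - 4 = -4 - h)
s(C, l) = l
M(w) = 2*w/(-4 + w) (M(w) = (2*w)/(-4 + w) = 2*w/(-4 + w))
H(y) = 0
H((M(3)*s(6, 4))*4) - W(-20) = 0 - (-4 - 1*(-20)) = 0 - (-4 + 20) = 0 - 1*16 = 0 - 16 = -16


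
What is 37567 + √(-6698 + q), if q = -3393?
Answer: 37567 + I*√10091 ≈ 37567.0 + 100.45*I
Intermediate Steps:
37567 + √(-6698 + q) = 37567 + √(-6698 - 3393) = 37567 + √(-10091) = 37567 + I*√10091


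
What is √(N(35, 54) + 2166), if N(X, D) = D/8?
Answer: √8691/2 ≈ 46.613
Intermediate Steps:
N(X, D) = D/8 (N(X, D) = D*(⅛) = D/8)
√(N(35, 54) + 2166) = √((⅛)*54 + 2166) = √(27/4 + 2166) = √(8691/4) = √8691/2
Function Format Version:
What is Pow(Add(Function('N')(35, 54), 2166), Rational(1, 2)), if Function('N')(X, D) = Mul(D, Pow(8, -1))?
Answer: Mul(Rational(1, 2), Pow(8691, Rational(1, 2))) ≈ 46.613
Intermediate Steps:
Function('N')(X, D) = Mul(Rational(1, 8), D) (Function('N')(X, D) = Mul(D, Rational(1, 8)) = Mul(Rational(1, 8), D))
Pow(Add(Function('N')(35, 54), 2166), Rational(1, 2)) = Pow(Add(Mul(Rational(1, 8), 54), 2166), Rational(1, 2)) = Pow(Add(Rational(27, 4), 2166), Rational(1, 2)) = Pow(Rational(8691, 4), Rational(1, 2)) = Mul(Rational(1, 2), Pow(8691, Rational(1, 2)))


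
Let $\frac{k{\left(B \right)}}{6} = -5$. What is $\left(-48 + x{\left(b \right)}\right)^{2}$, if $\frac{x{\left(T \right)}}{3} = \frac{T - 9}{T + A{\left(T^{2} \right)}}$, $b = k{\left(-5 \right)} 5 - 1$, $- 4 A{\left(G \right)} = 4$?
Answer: $\frac{725904}{361} \approx 2010.8$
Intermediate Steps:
$k{\left(B \right)} = -30$ ($k{\left(B \right)} = 6 \left(-5\right) = -30$)
$A{\left(G \right)} = -1$ ($A{\left(G \right)} = \left(- \frac{1}{4}\right) 4 = -1$)
$b = -151$ ($b = \left(-30\right) 5 - 1 = -150 - 1 = -151$)
$x{\left(T \right)} = \frac{3 \left(-9 + T\right)}{-1 + T}$ ($x{\left(T \right)} = 3 \frac{T - 9}{T - 1} = 3 \frac{-9 + T}{-1 + T} = \frac{3 \left(-9 + T\right)}{-1 + T}$)
$\left(-48 + x{\left(b \right)}\right)^{2} = \left(-48 + \frac{3 \left(-9 - 151\right)}{-1 - 151}\right)^{2} = \left(-48 + 3 \frac{1}{-152} \left(-160\right)\right)^{2} = \left(-48 + 3 \left(- \frac{1}{152}\right) \left(-160\right)\right)^{2} = \left(-48 + \frac{60}{19}\right)^{2} = \left(- \frac{852}{19}\right)^{2} = \frac{725904}{361}$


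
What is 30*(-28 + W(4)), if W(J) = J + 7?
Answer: -510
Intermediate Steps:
W(J) = 7 + J
30*(-28 + W(4)) = 30*(-28 + (7 + 4)) = 30*(-28 + 11) = 30*(-17) = -510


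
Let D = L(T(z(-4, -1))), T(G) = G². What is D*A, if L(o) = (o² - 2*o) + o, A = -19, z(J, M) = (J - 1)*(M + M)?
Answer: -188100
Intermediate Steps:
z(J, M) = 2*M*(-1 + J) (z(J, M) = (-1 + J)*(2*M) = 2*M*(-1 + J))
L(o) = o² - o
D = 9900 (D = (2*(-1)*(-1 - 4))²*(-1 + (2*(-1)*(-1 - 4))²) = (2*(-1)*(-5))²*(-1 + (2*(-1)*(-5))²) = 10²*(-1 + 10²) = 100*(-1 + 100) = 100*99 = 9900)
D*A = 9900*(-19) = -188100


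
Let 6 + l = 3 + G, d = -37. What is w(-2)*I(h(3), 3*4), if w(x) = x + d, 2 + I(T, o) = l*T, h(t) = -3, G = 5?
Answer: 312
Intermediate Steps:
l = 2 (l = -6 + (3 + 5) = -6 + 8 = 2)
I(T, o) = -2 + 2*T
w(x) = -37 + x (w(x) = x - 37 = -37 + x)
w(-2)*I(h(3), 3*4) = (-37 - 2)*(-2 + 2*(-3)) = -39*(-2 - 6) = -39*(-8) = 312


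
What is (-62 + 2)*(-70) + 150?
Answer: 4350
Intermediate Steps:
(-62 + 2)*(-70) + 150 = -60*(-70) + 150 = 4200 + 150 = 4350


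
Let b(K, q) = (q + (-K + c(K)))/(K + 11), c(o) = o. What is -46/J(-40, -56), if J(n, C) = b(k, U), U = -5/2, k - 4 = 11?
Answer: 2392/5 ≈ 478.40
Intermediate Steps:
k = 15 (k = 4 + 11 = 15)
U = -5/2 (U = -5*1/2 = -5/2 ≈ -2.5000)
b(K, q) = q/(11 + K) (b(K, q) = (q + (-K + K))/(K + 11) = (q + 0)/(11 + K) = q/(11 + K))
J(n, C) = -5/52 (J(n, C) = -5/(2*(11 + 15)) = -5/2/26 = -5/2*1/26 = -5/52)
-46/J(-40, -56) = -46/(-5/52) = -46*(-52/5) = 2392/5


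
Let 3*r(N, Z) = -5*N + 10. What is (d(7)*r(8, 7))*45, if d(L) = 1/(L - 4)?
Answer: -150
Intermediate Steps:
d(L) = 1/(-4 + L)
r(N, Z) = 10/3 - 5*N/3 (r(N, Z) = (-5*N + 10)/3 = (10 - 5*N)/3 = 10/3 - 5*N/3)
(d(7)*r(8, 7))*45 = ((10/3 - 5/3*8)/(-4 + 7))*45 = ((10/3 - 40/3)/3)*45 = ((⅓)*(-10))*45 = -10/3*45 = -150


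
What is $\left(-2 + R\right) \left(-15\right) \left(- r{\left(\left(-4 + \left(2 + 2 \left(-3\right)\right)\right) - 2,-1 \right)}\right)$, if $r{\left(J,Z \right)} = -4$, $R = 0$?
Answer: $120$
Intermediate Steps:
$\left(-2 + R\right) \left(-15\right) \left(- r{\left(\left(-4 + \left(2 + 2 \left(-3\right)\right)\right) - 2,-1 \right)}\right) = \left(-2 + 0\right) \left(-15\right) \left(\left(-1\right) \left(-4\right)\right) = \left(-2\right) \left(-15\right) 4 = 30 \cdot 4 = 120$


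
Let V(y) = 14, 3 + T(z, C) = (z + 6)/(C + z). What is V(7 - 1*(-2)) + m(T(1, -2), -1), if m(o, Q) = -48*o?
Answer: 494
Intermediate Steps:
T(z, C) = -3 + (6 + z)/(C + z) (T(z, C) = -3 + (z + 6)/(C + z) = -3 + (6 + z)/(C + z))
V(7 - 1*(-2)) + m(T(1, -2), -1) = 14 - 48*(6 - 3*(-2) - 2*1)/(-2 + 1) = 14 - 48*(6 + 6 - 2)/(-1) = 14 - (-48)*10 = 14 - 48*(-10) = 14 + 480 = 494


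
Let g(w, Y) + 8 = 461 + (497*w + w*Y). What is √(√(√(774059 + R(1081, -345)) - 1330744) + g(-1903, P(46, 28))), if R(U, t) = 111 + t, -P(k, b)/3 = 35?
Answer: √(-745523 + √(-1330744 + 5*√30953)) ≈ 0.668 + 863.44*I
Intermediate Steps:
P(k, b) = -105 (P(k, b) = -3*35 = -105)
g(w, Y) = 453 + 497*w + Y*w (g(w, Y) = -8 + (461 + (497*w + w*Y)) = -8 + (461 + (497*w + Y*w)) = -8 + (461 + 497*w + Y*w) = 453 + 497*w + Y*w)
√(√(√(774059 + R(1081, -345)) - 1330744) + g(-1903, P(46, 28))) = √(√(√(774059 + (111 - 345)) - 1330744) + (453 + 497*(-1903) - 105*(-1903))) = √(√(√(774059 - 234) - 1330744) + (453 - 945791 + 199815)) = √(√(√773825 - 1330744) - 745523) = √(√(5*√30953 - 1330744) - 745523) = √(√(-1330744 + 5*√30953) - 745523) = √(-745523 + √(-1330744 + 5*√30953))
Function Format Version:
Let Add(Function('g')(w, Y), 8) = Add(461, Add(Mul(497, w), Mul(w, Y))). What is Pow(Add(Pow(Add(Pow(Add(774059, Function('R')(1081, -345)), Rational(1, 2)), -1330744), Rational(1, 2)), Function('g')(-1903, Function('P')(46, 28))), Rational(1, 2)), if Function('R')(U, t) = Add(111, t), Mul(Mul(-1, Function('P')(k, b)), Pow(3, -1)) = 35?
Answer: Pow(Add(-745523, Pow(Add(-1330744, Mul(5, Pow(30953, Rational(1, 2)))), Rational(1, 2))), Rational(1, 2)) ≈ Add(0.668, Mul(863.44, I))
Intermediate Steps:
Function('P')(k, b) = -105 (Function('P')(k, b) = Mul(-3, 35) = -105)
Function('g')(w, Y) = Add(453, Mul(497, w), Mul(Y, w)) (Function('g')(w, Y) = Add(-8, Add(461, Add(Mul(497, w), Mul(w, Y)))) = Add(-8, Add(461, Add(Mul(497, w), Mul(Y, w)))) = Add(-8, Add(461, Mul(497, w), Mul(Y, w))) = Add(453, Mul(497, w), Mul(Y, w)))
Pow(Add(Pow(Add(Pow(Add(774059, Function('R')(1081, -345)), Rational(1, 2)), -1330744), Rational(1, 2)), Function('g')(-1903, Function('P')(46, 28))), Rational(1, 2)) = Pow(Add(Pow(Add(Pow(Add(774059, Add(111, -345)), Rational(1, 2)), -1330744), Rational(1, 2)), Add(453, Mul(497, -1903), Mul(-105, -1903))), Rational(1, 2)) = Pow(Add(Pow(Add(Pow(Add(774059, -234), Rational(1, 2)), -1330744), Rational(1, 2)), Add(453, -945791, 199815)), Rational(1, 2)) = Pow(Add(Pow(Add(Pow(773825, Rational(1, 2)), -1330744), Rational(1, 2)), -745523), Rational(1, 2)) = Pow(Add(Pow(Add(Mul(5, Pow(30953, Rational(1, 2))), -1330744), Rational(1, 2)), -745523), Rational(1, 2)) = Pow(Add(Pow(Add(-1330744, Mul(5, Pow(30953, Rational(1, 2)))), Rational(1, 2)), -745523), Rational(1, 2)) = Pow(Add(-745523, Pow(Add(-1330744, Mul(5, Pow(30953, Rational(1, 2)))), Rational(1, 2))), Rational(1, 2))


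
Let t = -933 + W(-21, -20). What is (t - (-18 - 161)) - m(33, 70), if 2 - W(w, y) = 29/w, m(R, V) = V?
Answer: -17233/21 ≈ -820.62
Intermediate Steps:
W(w, y) = 2 - 29/w
t = -19522/21 (t = -933 + (2 - 29/(-21)) = -933 + (2 - 29*(-1/21)) = -933 + (2 + 29/21) = -933 + 71/21 = -19522/21 ≈ -929.62)
(t - (-18 - 161)) - m(33, 70) = (-19522/21 - (-18 - 161)) - 1*70 = (-19522/21 - 1*(-179)) - 70 = (-19522/21 + 179) - 70 = -15763/21 - 70 = -17233/21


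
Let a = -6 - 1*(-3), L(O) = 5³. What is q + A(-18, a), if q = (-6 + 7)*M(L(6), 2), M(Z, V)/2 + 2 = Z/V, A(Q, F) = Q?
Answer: 103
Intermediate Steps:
L(O) = 125
a = -3 (a = -6 + 3 = -3)
M(Z, V) = -4 + 2*Z/V (M(Z, V) = -4 + 2*(Z/V) = -4 + 2*Z/V)
q = 121 (q = (-6 + 7)*(-4 + 2*125/2) = 1*(-4 + 2*125*(½)) = 1*(-4 + 125) = 1*121 = 121)
q + A(-18, a) = 121 - 18 = 103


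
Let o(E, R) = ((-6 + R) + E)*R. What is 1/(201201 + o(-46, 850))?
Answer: 1/879501 ≈ 1.1370e-6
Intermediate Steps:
o(E, R) = R*(-6 + E + R) (o(E, R) = (-6 + E + R)*R = R*(-6 + E + R))
1/(201201 + o(-46, 850)) = 1/(201201 + 850*(-6 - 46 + 850)) = 1/(201201 + 850*798) = 1/(201201 + 678300) = 1/879501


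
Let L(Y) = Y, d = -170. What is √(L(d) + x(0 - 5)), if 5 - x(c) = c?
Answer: 4*I*√10 ≈ 12.649*I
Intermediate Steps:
x(c) = 5 - c
√(L(d) + x(0 - 5)) = √(-170 + (5 - (0 - 5))) = √(-170 + (5 - 1*(-5))) = √(-170 + (5 + 5)) = √(-170 + 10) = √(-160) = 4*I*√10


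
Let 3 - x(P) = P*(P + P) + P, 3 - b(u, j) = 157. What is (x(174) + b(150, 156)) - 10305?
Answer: -71182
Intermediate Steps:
b(u, j) = -154 (b(u, j) = 3 - 1*157 = 3 - 157 = -154)
x(P) = 3 - P - 2*P² (x(P) = 3 - (P*(P + P) + P) = 3 - (P*(2*P) + P) = 3 - (2*P² + P) = 3 - (P + 2*P²) = 3 + (-P - 2*P²) = 3 - P - 2*P²)
(x(174) + b(150, 156)) - 10305 = ((3 - 1*174 - 2*174²) - 154) - 10305 = ((3 - 174 - 2*30276) - 154) - 10305 = ((3 - 174 - 60552) - 154) - 10305 = (-60723 - 154) - 10305 = -60877 - 10305 = -71182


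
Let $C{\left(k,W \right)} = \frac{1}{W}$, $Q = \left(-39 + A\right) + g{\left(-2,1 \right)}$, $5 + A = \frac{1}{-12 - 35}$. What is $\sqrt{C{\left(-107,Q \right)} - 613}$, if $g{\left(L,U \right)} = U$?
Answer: $\frac{i \sqrt{2506335726}}{2022} \approx 24.759 i$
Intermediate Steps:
$A = - \frac{236}{47}$ ($A = -5 + \frac{1}{-12 - 35} = -5 + \frac{1}{-47} = -5 - \frac{1}{47} = - \frac{236}{47} \approx -5.0213$)
$Q = - \frac{2022}{47}$ ($Q = \left(-39 - \frac{236}{47}\right) + 1 = - \frac{2069}{47} + 1 = - \frac{2022}{47} \approx -43.021$)
$\sqrt{C{\left(-107,Q \right)} - 613} = \sqrt{\frac{1}{- \frac{2022}{47}} - 613} = \sqrt{- \frac{47}{2022} - 613} = \sqrt{- \frac{1239533}{2022}} = \frac{i \sqrt{2506335726}}{2022}$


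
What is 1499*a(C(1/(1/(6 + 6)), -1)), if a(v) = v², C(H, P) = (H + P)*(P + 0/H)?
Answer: 181379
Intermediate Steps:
C(H, P) = P*(H + P) (C(H, P) = (H + P)*(P + 0) = (H + P)*P = P*(H + P))
1499*a(C(1/(1/(6 + 6)), -1)) = 1499*(-(1/(1/(6 + 6)) - 1))² = 1499*(-(1/(1/12) - 1))² = 1499*(-(12 - 1))² = 1499*(-1*11)² = 1499*(-11)² = 1499*121 = 181379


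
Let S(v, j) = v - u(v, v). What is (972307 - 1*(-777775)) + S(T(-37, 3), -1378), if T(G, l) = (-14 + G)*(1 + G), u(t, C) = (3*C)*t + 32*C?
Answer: -8419522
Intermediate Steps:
u(t, C) = 32*C + 3*C*t (u(t, C) = 3*C*t + 32*C = 32*C + 3*C*t)
T(G, l) = (1 + G)*(-14 + G)
S(v, j) = v - v*(32 + 3*v)
(972307 - 1*(-777775)) + S(T(-37, 3), -1378) = (972307 - 1*(-777775)) + (-14 + (-37)² - 13*(-37))*(-31 - 3*(-14 + (-37)² - 13*(-37))) = (972307 + 777775) + (-14 + 1369 + 481)*(-31 - 3*(-14 + 1369 + 481)) = 1750082 + 1836*(-31 - 3*1836) = 1750082 + 1836*(-31 - 5508) = 1750082 + 1836*(-5539) = 1750082 - 10169604 = -8419522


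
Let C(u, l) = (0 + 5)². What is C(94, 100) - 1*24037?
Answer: -24012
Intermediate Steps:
C(u, l) = 25 (C(u, l) = 5² = 25)
C(94, 100) - 1*24037 = 25 - 1*24037 = 25 - 24037 = -24012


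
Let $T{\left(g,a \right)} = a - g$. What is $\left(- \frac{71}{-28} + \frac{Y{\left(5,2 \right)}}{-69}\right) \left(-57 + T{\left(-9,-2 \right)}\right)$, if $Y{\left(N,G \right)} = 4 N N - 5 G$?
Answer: $- \frac{19825}{322} \approx -61.568$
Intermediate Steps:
$Y{\left(N,G \right)} = - 5 G + 4 N^{2}$ ($Y{\left(N,G \right)} = 4 N^{2} - 5 G = - 5 G + 4 N^{2}$)
$\left(- \frac{71}{-28} + \frac{Y{\left(5,2 \right)}}{-69}\right) \left(-57 + T{\left(-9,-2 \right)}\right) = \left(- \frac{71}{-28} + \frac{\left(-5\right) 2 + 4 \cdot 5^{2}}{-69}\right) \left(-57 - -7\right) = \left(\left(-71\right) \left(- \frac{1}{28}\right) + \left(-10 + 4 \cdot 25\right) \left(- \frac{1}{69}\right)\right) \left(-57 + \left(-2 + 9\right)\right) = \left(\frac{71}{28} + \left(-10 + 100\right) \left(- \frac{1}{69}\right)\right) \left(-57 + 7\right) = \left(\frac{71}{28} + 90 \left(- \frac{1}{69}\right)\right) \left(-50\right) = \left(\frac{71}{28} - \frac{30}{23}\right) \left(-50\right) = \frac{793}{644} \left(-50\right) = - \frac{19825}{322}$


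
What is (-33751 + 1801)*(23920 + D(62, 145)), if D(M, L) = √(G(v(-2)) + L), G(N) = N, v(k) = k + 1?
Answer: -764627400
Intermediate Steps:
v(k) = 1 + k
D(M, L) = √(-1 + L) (D(M, L) = √((1 - 2) + L) = √(-1 + L))
(-33751 + 1801)*(23920 + D(62, 145)) = (-33751 + 1801)*(23920 + √(-1 + 145)) = -31950*(23920 + √144) = -31950*(23920 + 12) = -31950*23932 = -764627400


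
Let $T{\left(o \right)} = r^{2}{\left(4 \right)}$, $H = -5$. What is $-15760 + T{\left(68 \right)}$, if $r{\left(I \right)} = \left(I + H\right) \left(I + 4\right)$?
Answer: $-15696$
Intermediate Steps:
$r{\left(I \right)} = \left(-5 + I\right) \left(4 + I\right)$ ($r{\left(I \right)} = \left(I - 5\right) \left(I + 4\right) = \left(-5 + I\right) \left(4 + I\right)$)
$T{\left(o \right)} = 64$ ($T{\left(o \right)} = \left(-20 + 4^{2} - 4\right)^{2} = \left(-20 + 16 - 4\right)^{2} = \left(-8\right)^{2} = 64$)
$-15760 + T{\left(68 \right)} = -15760 + 64 = -15696$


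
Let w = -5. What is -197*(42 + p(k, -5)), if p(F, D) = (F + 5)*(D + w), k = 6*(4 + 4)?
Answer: 96136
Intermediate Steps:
k = 48 (k = 6*8 = 48)
p(F, D) = (-5 + D)*(5 + F) (p(F, D) = (F + 5)*(D - 5) = (5 + F)*(-5 + D) = (-5 + D)*(5 + F))
-197*(42 + p(k, -5)) = -197*(42 + (-25 - 5*48 + 5*(-5) - 5*48)) = -197*(42 + (-25 - 240 - 25 - 240)) = -197*(42 - 530) = -197*(-488) = 96136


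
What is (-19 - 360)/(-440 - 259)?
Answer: 379/699 ≈ 0.54220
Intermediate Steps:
(-19 - 360)/(-440 - 259) = -379/(-699) = -379*(-1/699) = 379/699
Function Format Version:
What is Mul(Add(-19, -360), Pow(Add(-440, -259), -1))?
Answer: Rational(379, 699) ≈ 0.54220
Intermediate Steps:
Mul(Add(-19, -360), Pow(Add(-440, -259), -1)) = Mul(-379, Pow(-699, -1)) = Mul(-379, Rational(-1, 699)) = Rational(379, 699)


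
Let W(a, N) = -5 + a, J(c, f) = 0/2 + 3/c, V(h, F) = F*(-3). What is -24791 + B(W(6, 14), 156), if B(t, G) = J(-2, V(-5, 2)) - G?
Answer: -49897/2 ≈ -24949.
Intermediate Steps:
V(h, F) = -3*F
J(c, f) = 3/c (J(c, f) = 0*(1/2) + 3/c = 0 + 3/c = 3/c)
B(t, G) = -3/2 - G (B(t, G) = 3/(-2) - G = 3*(-1/2) - G = -3/2 - G)
-24791 + B(W(6, 14), 156) = -24791 + (-3/2 - 1*156) = -24791 + (-3/2 - 156) = -24791 - 315/2 = -49897/2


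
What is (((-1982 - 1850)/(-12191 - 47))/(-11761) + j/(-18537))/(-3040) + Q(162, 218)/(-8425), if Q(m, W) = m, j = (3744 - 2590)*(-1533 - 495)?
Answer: -34598913227839269/569451047111516600 ≈ -0.060758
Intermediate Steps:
j = -2340312 (j = 1154*(-2028) = -2340312)
(((-1982 - 1850)/(-12191 - 47))/(-11761) + j/(-18537))/(-3040) + Q(162, 218)/(-8425) = (((-1982 - 1850)/(-12191 - 47))/(-11761) - 2340312/(-18537))/(-3040) + 162/(-8425) = (-3832/(-12238)*(-1/11761) - 2340312*(-1/18537))*(-1/3040) + 162*(-1/8425) = (-3832*(-1/12238)*(-1/11761) + 780104/6179)*(-1/3040) - 162/8425 = ((1916/6119)*(-1/11761) + 780104/6179)*(-1/3040) - 162/8425 = (-1916/71965559 + 780104/6179)*(-1/3040) - 162/8425 = (56140608599172/444675189061)*(-1/3040) - 162/8425 = -14035152149793/337953143686360 - 162/8425 = -34598913227839269/569451047111516600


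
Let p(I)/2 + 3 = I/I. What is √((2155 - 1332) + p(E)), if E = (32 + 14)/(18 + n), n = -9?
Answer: 3*√91 ≈ 28.618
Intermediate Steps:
E = 46/9 (E = (32 + 14)/(18 - 9) = 46/9 ≈ 5.1111)
p(I) = -4 (p(I) = -6 + 2*(I/I) = -6 + 2*1 = -6 + 2 = -4)
√((2155 - 1332) + p(E)) = √((2155 - 1332) - 4) = √(823 - 4) = √819 = 3*√91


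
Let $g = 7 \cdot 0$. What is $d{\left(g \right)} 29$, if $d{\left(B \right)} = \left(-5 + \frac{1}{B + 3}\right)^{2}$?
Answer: $\frac{5684}{9} \approx 631.56$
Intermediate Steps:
$g = 0$
$d{\left(B \right)} = \left(-5 + \frac{1}{3 + B}\right)^{2}$
$d{\left(g \right)} 29 = \frac{\left(14 + 5 \cdot 0\right)^{2}}{\left(3 + 0\right)^{2}} \cdot 29 = \frac{\left(14 + 0\right)^{2}}{9} \cdot 29 = \frac{14^{2}}{9} \cdot 29 = \frac{1}{9} \cdot 196 \cdot 29 = \frac{196}{9} \cdot 29 = \frac{5684}{9}$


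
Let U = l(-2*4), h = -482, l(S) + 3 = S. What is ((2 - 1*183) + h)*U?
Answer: 7293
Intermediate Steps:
l(S) = -3 + S
U = -11 (U = -3 - 2*4 = -3 - 8 = -11)
((2 - 1*183) + h)*U = ((2 - 1*183) - 482)*(-11) = ((2 - 183) - 482)*(-11) = (-181 - 482)*(-11) = -663*(-11) = 7293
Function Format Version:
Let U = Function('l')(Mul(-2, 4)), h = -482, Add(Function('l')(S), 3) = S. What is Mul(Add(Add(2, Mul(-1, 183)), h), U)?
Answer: 7293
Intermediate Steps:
Function('l')(S) = Add(-3, S)
U = -11 (U = Add(-3, Mul(-2, 4)) = Add(-3, -8) = -11)
Mul(Add(Add(2, Mul(-1, 183)), h), U) = Mul(Add(Add(2, Mul(-1, 183)), -482), -11) = Mul(Add(Add(2, -183), -482), -11) = Mul(Add(-181, -482), -11) = Mul(-663, -11) = 7293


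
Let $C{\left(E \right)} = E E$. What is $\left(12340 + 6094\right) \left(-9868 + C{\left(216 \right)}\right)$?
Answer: $678149992$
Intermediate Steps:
$C{\left(E \right)} = E^{2}$
$\left(12340 + 6094\right) \left(-9868 + C{\left(216 \right)}\right) = \left(12340 + 6094\right) \left(-9868 + 216^{2}\right) = 18434 \left(-9868 + 46656\right) = 18434 \cdot 36788 = 678149992$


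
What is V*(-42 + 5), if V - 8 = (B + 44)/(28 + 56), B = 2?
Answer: -13283/42 ≈ -316.26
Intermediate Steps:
V = 359/42 (V = 8 + (2 + 44)/(28 + 56) = 8 + 46/84 = 8 + 46*(1/84) = 8 + 23/42 = 359/42 ≈ 8.5476)
V*(-42 + 5) = 359*(-42 + 5)/42 = (359/42)*(-37) = -13283/42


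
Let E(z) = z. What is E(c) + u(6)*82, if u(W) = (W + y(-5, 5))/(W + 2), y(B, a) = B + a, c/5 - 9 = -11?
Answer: 103/2 ≈ 51.500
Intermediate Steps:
c = -10 (c = 45 + 5*(-11) = 45 - 55 = -10)
u(W) = W/(2 + W) (u(W) = (W + (-5 + 5))/(W + 2) = (W + 0)/(2 + W) = W/(2 + W))
E(c) + u(6)*82 = -10 + (6/(2 + 6))*82 = -10 + (6/8)*82 = -10 + (6*(⅛))*82 = -10 + (¾)*82 = -10 + 123/2 = 103/2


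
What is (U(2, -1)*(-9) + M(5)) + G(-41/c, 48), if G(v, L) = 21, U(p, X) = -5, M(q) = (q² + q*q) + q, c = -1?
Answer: 121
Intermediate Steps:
M(q) = q + 2*q² (M(q) = (q² + q²) + q = 2*q² + q = q + 2*q²)
(U(2, -1)*(-9) + M(5)) + G(-41/c, 48) = (-5*(-9) + 5*(1 + 2*5)) + 21 = (45 + 5*(1 + 10)) + 21 = (45 + 5*11) + 21 = (45 + 55) + 21 = 100 + 21 = 121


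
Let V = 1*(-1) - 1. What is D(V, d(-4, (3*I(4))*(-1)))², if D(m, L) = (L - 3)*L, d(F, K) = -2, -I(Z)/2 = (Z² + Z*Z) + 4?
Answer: 100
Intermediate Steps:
I(Z) = -8 - 4*Z² (I(Z) = -2*((Z² + Z*Z) + 4) = -2*((Z² + Z²) + 4) = -2*(2*Z² + 4) = -2*(4 + 2*Z²) = -8 - 4*Z²)
V = -2 (V = -1 - 1 = -2)
D(m, L) = L*(-3 + L) (D(m, L) = (-3 + L)*L = L*(-3 + L))
D(V, d(-4, (3*I(4))*(-1)))² = (-2*(-3 - 2))² = (-2*(-5))² = 10² = 100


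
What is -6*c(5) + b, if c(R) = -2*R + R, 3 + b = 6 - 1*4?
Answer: 29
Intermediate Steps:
b = -1 (b = -3 + (6 - 1*4) = -3 + (6 - 4) = -3 + 2 = -1)
c(R) = -R
-6*c(5) + b = -(-6)*5 - 1 = -6*(-5) - 1 = 30 - 1 = 29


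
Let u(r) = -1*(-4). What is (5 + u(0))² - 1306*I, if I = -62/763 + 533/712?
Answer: -214733487/271628 ≈ -790.54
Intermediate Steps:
u(r) = 4
I = 362535/543256 (I = -62*1/763 + 533*(1/712) = -62/763 + 533/712 = 362535/543256 ≈ 0.66734)
(5 + u(0))² - 1306*I = (5 + 4)² - 1306*362535/543256 = 9² - 236735355/271628 = 81 - 236735355/271628 = -214733487/271628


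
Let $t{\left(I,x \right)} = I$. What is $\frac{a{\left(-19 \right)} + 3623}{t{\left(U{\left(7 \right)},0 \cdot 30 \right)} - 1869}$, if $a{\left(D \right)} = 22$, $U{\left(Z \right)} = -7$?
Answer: $- \frac{3645}{1876} \approx -1.943$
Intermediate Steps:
$\frac{a{\left(-19 \right)} + 3623}{t{\left(U{\left(7 \right)},0 \cdot 30 \right)} - 1869} = \frac{22 + 3623}{-7 - 1869} = \frac{3645}{-7 - 1869} = \frac{3645}{-1876} = 3645 \left(- \frac{1}{1876}\right) = - \frac{3645}{1876}$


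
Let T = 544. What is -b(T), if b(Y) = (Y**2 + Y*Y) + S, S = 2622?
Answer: -594494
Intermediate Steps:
b(Y) = 2622 + 2*Y**2 (b(Y) = (Y**2 + Y*Y) + 2622 = (Y**2 + Y**2) + 2622 = 2*Y**2 + 2622 = 2622 + 2*Y**2)
-b(T) = -(2622 + 2*544**2) = -(2622 + 2*295936) = -(2622 + 591872) = -1*594494 = -594494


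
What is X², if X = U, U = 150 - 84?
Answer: 4356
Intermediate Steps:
U = 66
X = 66
X² = 66² = 4356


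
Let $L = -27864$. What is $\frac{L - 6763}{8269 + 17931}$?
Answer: $- \frac{34627}{26200} \approx -1.3216$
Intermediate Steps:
$\frac{L - 6763}{8269 + 17931} = \frac{-27864 - 6763}{8269 + 17931} = \frac{-27864 - 6763}{26200} = \left(-27864 - 6763\right) \frac{1}{26200} = \left(-34627\right) \frac{1}{26200} = - \frac{34627}{26200}$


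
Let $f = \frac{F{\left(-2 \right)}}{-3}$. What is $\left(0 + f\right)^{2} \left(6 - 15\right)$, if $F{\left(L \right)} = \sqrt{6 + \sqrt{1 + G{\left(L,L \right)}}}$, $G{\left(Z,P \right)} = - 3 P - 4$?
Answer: $-6 - \sqrt{3} \approx -7.732$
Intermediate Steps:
$G{\left(Z,P \right)} = -4 - 3 P$
$F{\left(L \right)} = \sqrt{6 + \sqrt{-3 - 3 L}}$ ($F{\left(L \right)} = \sqrt{6 + \sqrt{1 - \left(4 + 3 L\right)}} = \sqrt{6 + \sqrt{-3 - 3 L}}$)
$f = - \frac{\sqrt{6 + \sqrt{3}}}{3}$ ($f = \frac{\sqrt{6 + \sqrt{3} \sqrt{-1 - -2}}}{-3} = \sqrt{6 + \sqrt{3} \sqrt{-1 + 2}} \left(- \frac{1}{3}\right) = \sqrt{6 + \sqrt{3} \sqrt{1}} \left(- \frac{1}{3}\right) = \sqrt{6 + \sqrt{3} \cdot 1} \left(- \frac{1}{3}\right) = \sqrt{6 + \sqrt{3}} \left(- \frac{1}{3}\right) = - \frac{\sqrt{6 + \sqrt{3}}}{3} \approx -0.92689$)
$\left(0 + f\right)^{2} \left(6 - 15\right) = \left(0 - \frac{\sqrt{6 + \sqrt{3}}}{3}\right)^{2} \left(6 - 15\right) = \left(- \frac{\sqrt{6 + \sqrt{3}}}{3}\right)^{2} \left(-9\right) = \left(\frac{2}{3} + \frac{\sqrt{3}}{9}\right) \left(-9\right) = -6 - \sqrt{3}$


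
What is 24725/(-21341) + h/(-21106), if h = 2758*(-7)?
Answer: -54918252/225211573 ≈ -0.24385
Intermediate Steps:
h = -19306
24725/(-21341) + h/(-21106) = 24725/(-21341) - 19306/(-21106) = 24725*(-1/21341) - 19306*(-1/21106) = -24725/21341 + 9653/10553 = -54918252/225211573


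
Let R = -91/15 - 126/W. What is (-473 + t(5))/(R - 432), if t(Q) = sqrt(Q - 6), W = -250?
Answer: 177375/164086 - 375*I/164086 ≈ 1.081 - 0.0022854*I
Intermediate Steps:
R = -2086/375 (R = -91/15 - 126/(-250) = -91*1/15 - 126*(-1/250) = -91/15 + 63/125 = -2086/375 ≈ -5.5627)
t(Q) = sqrt(-6 + Q)
(-473 + t(5))/(R - 432) = (-473 + sqrt(-6 + 5))/(-2086/375 - 432) = (-473 + sqrt(-1))/(-164086/375) = (-473 + I)*(-375/164086) = 177375/164086 - 375*I/164086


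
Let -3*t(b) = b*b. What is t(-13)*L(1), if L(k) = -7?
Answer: 1183/3 ≈ 394.33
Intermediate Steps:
t(b) = -b²/3 (t(b) = -b*b/3 = -b²/3)
t(-13)*L(1) = -⅓*(-13)²*(-7) = -⅓*169*(-7) = -169/3*(-7) = 1183/3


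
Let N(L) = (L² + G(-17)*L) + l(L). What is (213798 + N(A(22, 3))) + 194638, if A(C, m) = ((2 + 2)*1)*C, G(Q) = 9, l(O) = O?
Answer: 417060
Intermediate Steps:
A(C, m) = 4*C (A(C, m) = (4*1)*C = 4*C)
N(L) = L² + 10*L (N(L) = (L² + 9*L) + L = L² + 10*L)
(213798 + N(A(22, 3))) + 194638 = (213798 + (4*22)*(10 + 4*22)) + 194638 = (213798 + 88*(10 + 88)) + 194638 = (213798 + 88*98) + 194638 = (213798 + 8624) + 194638 = 222422 + 194638 = 417060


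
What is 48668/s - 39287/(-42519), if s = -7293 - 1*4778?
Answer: -1595081315/513246849 ≈ -3.1078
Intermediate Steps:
s = -12071 (s = -7293 - 4778 = -12071)
48668/s - 39287/(-42519) = 48668/(-12071) - 39287/(-42519) = 48668*(-1/12071) - 39287*(-1/42519) = -48668/12071 + 39287/42519 = -1595081315/513246849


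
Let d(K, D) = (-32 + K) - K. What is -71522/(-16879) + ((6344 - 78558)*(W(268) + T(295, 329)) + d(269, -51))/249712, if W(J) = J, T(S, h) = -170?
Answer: -25398212213/1053722212 ≈ -24.103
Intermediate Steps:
d(K, D) = -32
-71522/(-16879) + ((6344 - 78558)*(W(268) + T(295, 329)) + d(269, -51))/249712 = -71522/(-16879) + ((6344 - 78558)*(268 - 170) - 32)/249712 = -71522*(-1/16879) + (-72214*98 - 32)*(1/249712) = 71522/16879 + (-7076972 - 32)*(1/249712) = 71522/16879 - 7077004*1/249712 = 71522/16879 - 1769251/62428 = -25398212213/1053722212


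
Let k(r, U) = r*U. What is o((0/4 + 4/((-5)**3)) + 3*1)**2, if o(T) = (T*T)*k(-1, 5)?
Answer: 18945044881/9765625 ≈ 1940.0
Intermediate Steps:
k(r, U) = U*r
o(T) = -5*T**2 (o(T) = (T*T)*(5*(-1)) = T**2*(-5) = -5*T**2)
o((0/4 + 4/((-5)**3)) + 3*1)**2 = (-5*((0/4 + 4/((-5)**3)) + 3*1)**2)**2 = (-5*((0*(1/4) + 4/(-125)) + 3)**2)**2 = (-5*((0 + 4*(-1/125)) + 3)**2)**2 = (-5*((0 - 4/125) + 3)**2)**2 = (-5*(-4/125 + 3)**2)**2 = (-5*(371/125)**2)**2 = (-5*137641/15625)**2 = (-137641/3125)**2 = 18945044881/9765625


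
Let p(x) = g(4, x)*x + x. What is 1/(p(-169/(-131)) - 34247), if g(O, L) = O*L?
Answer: -17161/587576384 ≈ -2.9206e-5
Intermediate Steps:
g(O, L) = L*O
p(x) = x + 4*x² (p(x) = (x*4)*x + x = (4*x)*x + x = 4*x² + x = x + 4*x²)
1/(p(-169/(-131)) - 34247) = 1/((-169/(-131))*(1 + 4*(-169/(-131))) - 34247) = 1/((-169*(-1/131))*(1 + 4*(-169*(-1/131))) - 34247) = 1/(169*(1 + 4*(169/131))/131 - 34247) = 1/(169*(1 + 676/131)/131 - 34247) = 1/((169/131)*(807/131) - 34247) = 1/(136383/17161 - 34247) = 1/(-587576384/17161) = -17161/587576384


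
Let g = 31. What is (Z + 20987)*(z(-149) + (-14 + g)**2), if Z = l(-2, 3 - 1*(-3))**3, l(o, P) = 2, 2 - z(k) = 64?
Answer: 4765865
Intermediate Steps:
z(k) = -62 (z(k) = 2 - 1*64 = 2 - 64 = -62)
Z = 8 (Z = 2**3 = 8)
(Z + 20987)*(z(-149) + (-14 + g)**2) = (8 + 20987)*(-62 + (-14 + 31)**2) = 20995*(-62 + 17**2) = 20995*(-62 + 289) = 20995*227 = 4765865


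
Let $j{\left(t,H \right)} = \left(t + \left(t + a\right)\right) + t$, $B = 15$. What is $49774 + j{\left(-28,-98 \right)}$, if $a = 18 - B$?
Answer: $49693$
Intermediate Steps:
$a = 3$ ($a = 18 - 15 = 3$)
$j{\left(t,H \right)} = 3 + 3 t$ ($j{\left(t,H \right)} = \left(t + \left(t + 3\right)\right) + t = \left(t + \left(3 + t\right)\right) + t = \left(3 + 2 t\right) + t = 3 + 3 t$)
$49774 + j{\left(-28,-98 \right)} = 49774 + \left(3 + 3 \left(-28\right)\right) = 49774 + \left(3 - 84\right) = 49774 - 81 = 49693$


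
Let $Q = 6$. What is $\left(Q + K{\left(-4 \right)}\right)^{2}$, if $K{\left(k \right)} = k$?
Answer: $4$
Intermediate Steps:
$\left(Q + K{\left(-4 \right)}\right)^{2} = \left(6 - 4\right)^{2} = 2^{2} = 4$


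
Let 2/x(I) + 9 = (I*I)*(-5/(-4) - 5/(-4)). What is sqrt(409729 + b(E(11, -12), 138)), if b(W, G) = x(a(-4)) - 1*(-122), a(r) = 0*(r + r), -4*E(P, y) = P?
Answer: sqrt(3688657)/3 ≈ 640.20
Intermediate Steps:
E(P, y) = -P/4
a(r) = 0 (a(r) = 0*(2*r) = 0)
x(I) = 2/(-9 + 5*I**2/2) (x(I) = 2/(-9 + (I*I)*(-5/(-4) - 5/(-4))) = 2/(-9 + I**2*(-5*(-1/4) - 5*(-1/4))) = 2/(-9 + I**2*(5/4 + 5/4)) = 2/(-9 + I**2*(5/2)) = 2/(-9 + 5*I**2/2))
b(W, G) = 1096/9 (b(W, G) = 4/(-18 + 5*0**2) - 1*(-122) = 4/(-18 + 5*0) + 122 = 4/(-18 + 0) + 122 = 4/(-18) + 122 = 4*(-1/18) + 122 = -2/9 + 122 = 1096/9)
sqrt(409729 + b(E(11, -12), 138)) = sqrt(409729 + 1096/9) = sqrt(3688657/9) = sqrt(3688657)/3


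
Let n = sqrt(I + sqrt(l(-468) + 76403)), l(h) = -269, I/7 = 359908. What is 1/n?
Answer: 1/sqrt(2519356 + sqrt(76134)) ≈ 0.00062999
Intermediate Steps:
I = 2519356 (I = 7*359908 = 2519356)
n = sqrt(2519356 + sqrt(76134)) (n = sqrt(2519356 + sqrt(-269 + 76403)) = sqrt(2519356 + sqrt(76134)) ≈ 1587.3)
1/n = 1/(sqrt(2519356 + sqrt(76134))) = 1/sqrt(2519356 + sqrt(76134))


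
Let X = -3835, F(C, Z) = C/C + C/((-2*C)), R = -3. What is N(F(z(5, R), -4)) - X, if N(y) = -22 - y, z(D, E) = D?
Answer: 7625/2 ≈ 3812.5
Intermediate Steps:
F(C, Z) = 1/2 (F(C, Z) = 1 + C*(-1/(2*C)) = 1 - 1/2 = 1/2)
N(F(z(5, R), -4)) - X = (-22 - 1*1/2) - 1*(-3835) = (-22 - 1/2) + 3835 = -45/2 + 3835 = 7625/2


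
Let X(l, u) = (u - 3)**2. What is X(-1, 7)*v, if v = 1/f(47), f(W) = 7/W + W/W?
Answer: 376/27 ≈ 13.926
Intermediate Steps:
f(W) = 1 + 7/W (f(W) = 7/W + 1 = 1 + 7/W)
v = 47/54 (v = 1/((7 + 47)/47) = 1/((1/47)*54) = 1/(54/47) = 47/54 ≈ 0.87037)
X(l, u) = (-3 + u)**2
X(-1, 7)*v = (-3 + 7)**2*(47/54) = 4**2*(47/54) = 16*(47/54) = 376/27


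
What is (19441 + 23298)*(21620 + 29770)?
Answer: 2196357210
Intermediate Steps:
(19441 + 23298)*(21620 + 29770) = 42739*51390 = 2196357210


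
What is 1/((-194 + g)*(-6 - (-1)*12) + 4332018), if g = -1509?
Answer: 1/4321800 ≈ 2.3139e-7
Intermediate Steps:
1/((-194 + g)*(-6 - (-1)*12) + 4332018) = 1/((-194 - 1509)*(-6 - (-1)*12) + 4332018) = 1/(-1703*(-6 - 1*(-12)) + 4332018) = 1/(-1703*(-6 + 12) + 4332018) = 1/(-1703*6 + 4332018) = 1/(-10218 + 4332018) = 1/4321800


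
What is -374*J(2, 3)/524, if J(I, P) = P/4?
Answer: -561/1048 ≈ -0.53531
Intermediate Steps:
J(I, P) = P/4 (J(I, P) = P*(¼) = P/4)
-374*J(2, 3)/524 = -374/(524/(((¼)*3))) = -374/(524/(¾)) = -374/(524*(4/3)) = -374/2096/3 = -374*3/2096 = -561/1048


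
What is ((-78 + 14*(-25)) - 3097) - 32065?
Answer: -35590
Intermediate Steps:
((-78 + 14*(-25)) - 3097) - 32065 = ((-78 - 350) - 3097) - 32065 = (-428 - 3097) - 32065 = -3525 - 32065 = -35590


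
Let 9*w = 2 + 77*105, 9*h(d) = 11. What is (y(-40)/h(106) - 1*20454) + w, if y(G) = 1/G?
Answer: -77439641/3960 ≈ -19555.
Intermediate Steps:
h(d) = 11/9 (h(d) = (1/9)*11 = 11/9)
w = 8087/9 (w = (2 + 77*105)/9 = (2 + 8085)/9 = (1/9)*8087 = 8087/9 ≈ 898.56)
(y(-40)/h(106) - 1*20454) + w = (1/((-40)*(11/9)) - 1*20454) + 8087/9 = (-1/40*9/11 - 20454) + 8087/9 = (-9/440 - 20454) + 8087/9 = -8999769/440 + 8087/9 = -77439641/3960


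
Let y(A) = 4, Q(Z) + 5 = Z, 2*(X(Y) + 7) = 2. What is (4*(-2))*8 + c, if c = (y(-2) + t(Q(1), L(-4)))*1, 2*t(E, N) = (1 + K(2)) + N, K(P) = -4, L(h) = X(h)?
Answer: -129/2 ≈ -64.500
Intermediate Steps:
X(Y) = -6 (X(Y) = -7 + (½)*2 = -7 + 1 = -6)
Q(Z) = -5 + Z
L(h) = -6
t(E, N) = -3/2 + N/2 (t(E, N) = ((1 - 4) + N)/2 = (-3 + N)/2 = -3/2 + N/2)
c = -½ (c = (4 + (-3/2 + (½)*(-6)))*1 = (4 + (-3/2 - 3))*1 = (4 - 9/2)*1 = -½*1 = -½ ≈ -0.50000)
(4*(-2))*8 + c = (4*(-2))*8 - ½ = -8*8 - ½ = -64 - ½ = -129/2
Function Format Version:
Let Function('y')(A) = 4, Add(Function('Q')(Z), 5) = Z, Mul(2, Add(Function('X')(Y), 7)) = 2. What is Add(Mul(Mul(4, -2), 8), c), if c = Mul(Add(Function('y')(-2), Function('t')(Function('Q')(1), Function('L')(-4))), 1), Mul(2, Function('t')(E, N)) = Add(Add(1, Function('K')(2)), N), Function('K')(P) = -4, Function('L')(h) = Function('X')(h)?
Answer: Rational(-129, 2) ≈ -64.500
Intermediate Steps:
Function('X')(Y) = -6 (Function('X')(Y) = Add(-7, Mul(Rational(1, 2), 2)) = Add(-7, 1) = -6)
Function('Q')(Z) = Add(-5, Z)
Function('L')(h) = -6
Function('t')(E, N) = Add(Rational(-3, 2), Mul(Rational(1, 2), N)) (Function('t')(E, N) = Mul(Rational(1, 2), Add(Add(1, -4), N)) = Mul(Rational(1, 2), Add(-3, N)) = Add(Rational(-3, 2), Mul(Rational(1, 2), N)))
c = Rational(-1, 2) (c = Mul(Add(4, Add(Rational(-3, 2), Mul(Rational(1, 2), -6))), 1) = Mul(Add(4, Add(Rational(-3, 2), -3)), 1) = Mul(Add(4, Rational(-9, 2)), 1) = Mul(Rational(-1, 2), 1) = Rational(-1, 2) ≈ -0.50000)
Add(Mul(Mul(4, -2), 8), c) = Add(Mul(Mul(4, -2), 8), Rational(-1, 2)) = Add(Mul(-8, 8), Rational(-1, 2)) = Add(-64, Rational(-1, 2)) = Rational(-129, 2)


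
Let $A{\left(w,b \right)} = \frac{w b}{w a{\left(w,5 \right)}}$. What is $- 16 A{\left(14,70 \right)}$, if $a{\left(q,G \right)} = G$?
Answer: $-224$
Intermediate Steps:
$A{\left(w,b \right)} = \frac{b}{5}$ ($A{\left(w,b \right)} = \frac{w b}{w 5} = \frac{b w}{5 w} = b w \frac{1}{5 w} = \frac{b}{5}$)
$- 16 A{\left(14,70 \right)} = - 16 \cdot \frac{1}{5} \cdot 70 = \left(-16\right) 14 = -224$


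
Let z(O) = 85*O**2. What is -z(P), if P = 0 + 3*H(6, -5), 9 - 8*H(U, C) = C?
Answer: -37485/16 ≈ -2342.8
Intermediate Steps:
H(U, C) = 9/8 - C/8
P = 21/4 (P = 0 + 3*(9/8 - 1/8*(-5)) = 0 + 3*(9/8 + 5/8) = 0 + 3*(7/4) = 0 + 21/4 = 21/4 ≈ 5.2500)
-z(P) = -85*(21/4)**2 = -85*441/16 = -1*37485/16 = -37485/16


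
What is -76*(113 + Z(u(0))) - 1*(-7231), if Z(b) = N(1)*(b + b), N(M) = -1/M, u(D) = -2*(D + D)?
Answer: -1357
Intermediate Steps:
u(D) = -4*D
Z(b) = -2*b (Z(b) = (-1/1)*(b + b) = (-1*1)*(2*b) = -2*b)
-76*(113 + Z(u(0))) - 1*(-7231) = -76*(113 - (-8)*0) - 1*(-7231) = -76*(113 - 2*0) + 7231 = -76*(113 + 0) + 7231 = -76*113 + 7231 = -8588 + 7231 = -1357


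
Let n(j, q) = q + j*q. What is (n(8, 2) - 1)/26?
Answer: 17/26 ≈ 0.65385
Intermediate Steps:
(n(8, 2) - 1)/26 = (2*(1 + 8) - 1)/26 = (2*9 - 1)*(1/26) = (18 - 1)*(1/26) = 17*(1/26) = 17/26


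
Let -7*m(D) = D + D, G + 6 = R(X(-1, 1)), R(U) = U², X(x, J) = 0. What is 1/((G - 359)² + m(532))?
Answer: 1/133073 ≈ 7.5147e-6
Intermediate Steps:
G = -6 (G = -6 + 0² = -6 + 0 = -6)
m(D) = -2*D/7 (m(D) = -(D + D)/7 = -2*D/7)
1/((G - 359)² + m(532)) = 1/((-6 - 359)² - 2/7*532) = 1/((-365)² - 152) = 1/(133225 - 152) = 1/133073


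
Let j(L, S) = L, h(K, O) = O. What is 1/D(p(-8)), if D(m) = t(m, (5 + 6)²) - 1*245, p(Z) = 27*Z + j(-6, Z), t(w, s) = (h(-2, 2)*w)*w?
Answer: 1/98323 ≈ 1.0171e-5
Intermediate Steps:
t(w, s) = 2*w² (t(w, s) = (2*w)*w = 2*w²)
p(Z) = -6 + 27*Z (p(Z) = 27*Z - 6 = -6 + 27*Z)
D(m) = -245 + 2*m² (D(m) = 2*m² - 1*245 = 2*m² - 245 = -245 + 2*m²)
1/D(p(-8)) = 1/(-245 + 2*(-6 + 27*(-8))²) = 1/(-245 + 2*(-6 - 216)²) = 1/(-245 + 2*(-222)²) = 1/(-245 + 2*49284) = 1/(-245 + 98568) = 1/98323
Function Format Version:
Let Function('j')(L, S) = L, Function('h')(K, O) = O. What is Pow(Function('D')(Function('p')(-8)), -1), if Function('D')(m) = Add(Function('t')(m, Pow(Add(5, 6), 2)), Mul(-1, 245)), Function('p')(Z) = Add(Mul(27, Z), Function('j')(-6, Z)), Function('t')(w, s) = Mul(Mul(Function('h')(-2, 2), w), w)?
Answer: Rational(1, 98323) ≈ 1.0171e-5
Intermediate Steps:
Function('t')(w, s) = Mul(2, Pow(w, 2)) (Function('t')(w, s) = Mul(Mul(2, w), w) = Mul(2, Pow(w, 2)))
Function('p')(Z) = Add(-6, Mul(27, Z)) (Function('p')(Z) = Add(Mul(27, Z), -6) = Add(-6, Mul(27, Z)))
Function('D')(m) = Add(-245, Mul(2, Pow(m, 2))) (Function('D')(m) = Add(Mul(2, Pow(m, 2)), Mul(-1, 245)) = Add(Mul(2, Pow(m, 2)), -245) = Add(-245, Mul(2, Pow(m, 2))))
Pow(Function('D')(Function('p')(-8)), -1) = Pow(Add(-245, Mul(2, Pow(Add(-6, Mul(27, -8)), 2))), -1) = Pow(Add(-245, Mul(2, Pow(Add(-6, -216), 2))), -1) = Pow(Add(-245, Mul(2, Pow(-222, 2))), -1) = Pow(Add(-245, Mul(2, 49284)), -1) = Pow(Add(-245, 98568), -1) = Pow(98323, -1) = Rational(1, 98323)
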